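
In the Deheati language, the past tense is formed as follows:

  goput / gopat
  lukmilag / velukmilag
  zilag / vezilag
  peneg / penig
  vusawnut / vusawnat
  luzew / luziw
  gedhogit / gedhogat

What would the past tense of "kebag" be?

vekebag

peneg and lukmilag both end in -g yet inflect differently (penig, velukmilag), so the final letter is not what conditions the rule; the last vowel is.
"kebag" has last vowel 'a'. The stems whose last vowel is 'a' (lukmilag → velukmilag, zilag → vezilag) add the prefix ve-.
The other patterns: stems whose last vowel is 'e' change the last vowel to 'i'; stems whose last vowel is 'i' or 'u' change the last vowel to 'a'.
So kebag → vekebag.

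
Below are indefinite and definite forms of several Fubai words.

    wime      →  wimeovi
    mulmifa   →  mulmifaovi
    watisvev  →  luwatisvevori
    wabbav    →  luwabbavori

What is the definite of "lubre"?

wime and watisvev both have last vowel 'e' yet inflect differently (wimeovi, luwatisvevori), so the last vowel is not what conditions the rule; whether the stem ends in a vowel or a consonant is.
"lubre" ends in a vowel. The stems ending in a vowel (mulmifa → mulmifaovi, wime → wimeovi) add -ovi.
So lubre → lubreovi.

lubreovi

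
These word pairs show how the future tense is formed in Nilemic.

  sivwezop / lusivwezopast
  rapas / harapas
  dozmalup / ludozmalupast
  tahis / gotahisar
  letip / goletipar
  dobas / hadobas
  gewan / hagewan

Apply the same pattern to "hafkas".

rapas and tahis both end in -s yet inflect differently (harapas, gotahisar), so the final letter is not what conditions the rule; the last vowel is.
"hafkas" has last vowel 'a'. The stems whose last vowel is 'a' (rapas → harapas, gewan → hagewan, dobas → hadobas) add the prefix ha-.
The other patterns: stems whose last vowel is 'i' add go- … -ar around the stem; stems whose last vowel is 'o' or 'u' add lu- … -ast around the stem.
So hafkas → hahafkas.

hahafkas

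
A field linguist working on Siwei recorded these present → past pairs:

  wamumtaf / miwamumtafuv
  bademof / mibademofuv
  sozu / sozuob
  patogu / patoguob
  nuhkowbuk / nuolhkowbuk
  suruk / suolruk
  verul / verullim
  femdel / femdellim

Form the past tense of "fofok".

foolfok

sozu and nuhkowbuk both have last vowel 'u' yet inflect differently (sozuob, nuolhkowbuk), so the last vowel is not what conditions the rule; the final letter is.
"fofok" ends in -k. The stems ending in -k (nuhkowbuk → nuolhkowbuk, suruk → suolruk) insert -ol- after the first vowel.
The other patterns: stems ending in -f add mi- … -uv around the stem; stems ending in -u add -ob; stems ending in -l double the final consonant and add -im.
So fofok → foolfok.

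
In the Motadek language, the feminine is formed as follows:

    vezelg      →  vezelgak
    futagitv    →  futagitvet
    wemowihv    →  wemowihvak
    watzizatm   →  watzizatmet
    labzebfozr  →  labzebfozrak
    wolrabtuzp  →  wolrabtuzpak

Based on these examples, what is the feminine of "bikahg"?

bikahgak

futagitv and wemowihv both end in -v yet inflect differently (futagitvet, wemowihvak), so the final letter is not what conditions the rule; the second-to-last letter is.
"bikahg" has second-to-last letter 'h'. The one such stem in the data (wemowihv → wemowihvak) adds -ak, so the same rule applies.
So bikahg → bikahgak.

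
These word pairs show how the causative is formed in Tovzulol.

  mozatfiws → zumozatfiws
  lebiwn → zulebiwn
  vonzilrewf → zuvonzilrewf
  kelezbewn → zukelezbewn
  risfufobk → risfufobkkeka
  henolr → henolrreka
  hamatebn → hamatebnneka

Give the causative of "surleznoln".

surleznolnneka

lebiwn and hamatebn both end in -n yet inflect differently (zulebiwn, hamatebnneka), so the final letter is not what conditions the rule; the second-to-last letter is.
"surleznoln" has second-to-last letter 'l'. The one such stem in the data (henolr → henolrreka) doubles the final consonant and adds -eka (as do risfufobk, hamatebn), so the same rule applies.
The other pattern: stems whose second-to-last letter is 'w' add the prefix zu-.
So surleznoln → surleznolnneka.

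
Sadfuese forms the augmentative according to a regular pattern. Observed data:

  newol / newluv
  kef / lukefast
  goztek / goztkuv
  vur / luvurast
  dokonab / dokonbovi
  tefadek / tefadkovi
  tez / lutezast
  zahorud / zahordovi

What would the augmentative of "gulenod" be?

gulendovi

goztek and tefadek both end in -k yet inflect differently (goztkuv, tefadkovi), so the final letter is not what conditions the rule; the number of vowels is.
"gulenod" has 3 vowels. The stems with 3 vowels (dokonab → dokonbovi, tefadek → tefadkovi, zahorud → zahordovi) delete the last vowel and add -ovi.
So gulenod → gulendovi.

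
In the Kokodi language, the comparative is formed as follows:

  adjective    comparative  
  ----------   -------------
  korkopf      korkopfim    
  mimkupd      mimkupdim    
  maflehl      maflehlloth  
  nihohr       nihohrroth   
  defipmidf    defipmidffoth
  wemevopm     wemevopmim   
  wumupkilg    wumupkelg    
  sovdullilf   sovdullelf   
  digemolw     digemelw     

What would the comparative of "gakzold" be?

korkopf and sovdullilf both end in -f yet inflect differently (korkopfim, sovdullelf), so the final letter is not what conditions the rule; the second-to-last letter is.
"gakzold" has second-to-last letter 'l'. The stems whose second-to-last letter is 'l' (digemolw → digemelw, sovdullilf → sovdullelf, wumupkilg → wumupkelg) change the last vowel to 'e'.
The other patterns: stems whose second-to-last letter is 'p' add -im; stems whose second-to-last letter is 'd' or 'h' double the final consonant and add -oth.
So gakzold → gakzeld.

gakzeld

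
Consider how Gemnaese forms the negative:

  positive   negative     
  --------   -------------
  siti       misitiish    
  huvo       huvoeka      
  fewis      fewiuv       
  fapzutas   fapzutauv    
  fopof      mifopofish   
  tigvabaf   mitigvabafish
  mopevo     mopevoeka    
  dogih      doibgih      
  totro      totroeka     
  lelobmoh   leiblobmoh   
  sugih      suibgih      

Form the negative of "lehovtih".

leibhovtih

fewis and dogih both have last vowel 'i' yet inflect differently (fewiuv, doibgih), so the last vowel is not what conditions the rule; the final letter is.
"lehovtih" ends in -h. The stems ending in -h (dogih → doibgih, sugih → suibgih, lelobmoh → leiblobmoh) insert -ib- after the first vowel.
The other patterns: stems ending in -s drop the final letter and add -uv; stems ending in -o add -eka; stems ending in -f or -i add mi- … -ish around the stem.
So lehovtih → leibhovtih.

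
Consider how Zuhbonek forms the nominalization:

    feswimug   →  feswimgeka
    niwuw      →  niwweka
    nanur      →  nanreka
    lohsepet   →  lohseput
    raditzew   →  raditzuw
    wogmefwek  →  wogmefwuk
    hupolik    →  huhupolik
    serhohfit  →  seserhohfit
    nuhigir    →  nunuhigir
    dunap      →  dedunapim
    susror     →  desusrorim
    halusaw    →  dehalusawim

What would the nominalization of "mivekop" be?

demivekopim

"mivekop" has last vowel 'o'. The one such stem in the data (susror → desusrorim) adds de- … -im around the stem, so the same rule applies.
So mivekop → demivekopim.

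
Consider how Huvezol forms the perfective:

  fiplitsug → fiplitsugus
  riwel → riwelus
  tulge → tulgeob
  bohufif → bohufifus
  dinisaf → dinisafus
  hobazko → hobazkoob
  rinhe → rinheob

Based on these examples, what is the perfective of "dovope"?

"dovope" ends in a vowel. The stems ending in a vowel (hobazko → hobazkoob, rinhe → rinheob, tulge → tulgeob) add -ob.
The other pattern: stems ending in a consonant add -us.
So dovope → dovopeob.

dovopeob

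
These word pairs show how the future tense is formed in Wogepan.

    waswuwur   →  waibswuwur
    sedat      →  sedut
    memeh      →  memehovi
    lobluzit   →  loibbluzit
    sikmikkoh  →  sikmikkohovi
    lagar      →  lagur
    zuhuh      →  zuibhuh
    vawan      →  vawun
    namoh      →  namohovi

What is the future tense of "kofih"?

lobluzit and sedat both end in -t yet inflect differently (loibbluzit, sedut), so the final letter is not what conditions the rule; the last vowel is.
"kofih" has last vowel 'i'. The one such stem in the data (lobluzit → loibbluzit) inserts -ib- after the first vowel (as do waswuwur, zuhuh), so the same rule applies.
The other patterns: stems whose last vowel is 'a' change the last vowel to 'u'; stems whose last vowel is 'e' or 'o' add -ovi.
So kofih → koibfih.

koibfih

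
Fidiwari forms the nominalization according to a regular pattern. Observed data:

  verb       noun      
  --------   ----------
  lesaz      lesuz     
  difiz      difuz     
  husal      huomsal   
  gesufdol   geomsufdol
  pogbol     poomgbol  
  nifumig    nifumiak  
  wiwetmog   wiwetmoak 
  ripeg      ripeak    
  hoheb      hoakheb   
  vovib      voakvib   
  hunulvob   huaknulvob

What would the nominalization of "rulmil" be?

lesaz and husal both have last vowel 'a' yet inflect differently (lesuz, huomsal), so the last vowel is not what conditions the rule; the final letter is.
"rulmil" ends in -l. The stems ending in -l (husal → huomsal, gesufdol → geomsufdol, pogbol → poomgbol) insert -om- after the first vowel.
The other patterns: stems ending in -z change the last vowel to 'u'; stems ending in -g drop the final letter and add -ak; stems ending in -b insert -ak- after the first vowel.
So rulmil → ruomlmil.

ruomlmil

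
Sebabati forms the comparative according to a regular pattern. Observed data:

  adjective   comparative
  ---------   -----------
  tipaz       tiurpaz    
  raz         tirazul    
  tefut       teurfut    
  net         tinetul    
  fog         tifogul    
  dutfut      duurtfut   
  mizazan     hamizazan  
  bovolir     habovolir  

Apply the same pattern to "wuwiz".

wuurwiz

"wuwiz" has 2 vowels. The stems with 2 vowels (tefut → teurfut, tipaz → tiurpaz, dutfut → duurtfut) insert -ur- after the first vowel.
The other patterns: stems with 1 vowel add ti- … -ul around the stem; stems with 3 vowels add the prefix ha-.
So wuwiz → wuurwiz.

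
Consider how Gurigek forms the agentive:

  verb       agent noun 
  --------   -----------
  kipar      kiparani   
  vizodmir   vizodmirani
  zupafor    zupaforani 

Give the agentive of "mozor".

mozorani

Every pair shown (kipar → kiparani, vizodmir → vizodmirani, zupafor → zupaforani) follows the same rule: add -ani.
So mozor → mozorani.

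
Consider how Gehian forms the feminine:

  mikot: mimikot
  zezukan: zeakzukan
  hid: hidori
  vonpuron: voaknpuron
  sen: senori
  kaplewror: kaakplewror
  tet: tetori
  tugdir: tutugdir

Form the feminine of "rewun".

tet and mikot both end in -t yet inflect differently (tetori, mimikot), so the final letter is not what conditions the rule; the number of vowels is.
"rewun" has 2 vowels. The stems with 2 vowels (tugdir → tutugdir, mikot → mimikot) repeat the first consonant+vowel as a prefix.
So rewun → rerewun.

rerewun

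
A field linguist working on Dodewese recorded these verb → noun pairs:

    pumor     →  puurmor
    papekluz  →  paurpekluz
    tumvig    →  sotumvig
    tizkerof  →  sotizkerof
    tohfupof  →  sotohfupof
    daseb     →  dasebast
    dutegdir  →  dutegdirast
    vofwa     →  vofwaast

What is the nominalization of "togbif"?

pumor and dutegdir both end in -r yet inflect differently (puurmor, dutegdirast), so the final letter is not what conditions the rule; the first letter is.
"togbif" begins with t-. The stems beginning with t- (tumvig → sotumvig, tizkerof → sotizkerof, tohfupof → sotohfupof) add the prefix so-.
So togbif → sotogbif.

sotogbif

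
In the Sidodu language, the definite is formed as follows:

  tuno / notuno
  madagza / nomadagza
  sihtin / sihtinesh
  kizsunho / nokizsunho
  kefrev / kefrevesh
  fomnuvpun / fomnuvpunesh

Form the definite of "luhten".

kefrev and kizsunho both begin with k- yet inflect differently (kefrevesh, nokizsunho), so the first letter is not what conditions the rule; whether the stem ends in a vowel or a consonant is.
"luhten" ends in a consonant. The stems ending in a consonant (sihtin → sihtinesh, kefrev → kefrevesh, fomnuvpun → fomnuvpunesh) add -esh.
The other pattern: stems ending in a vowel add the prefix no-.
So luhten → luhtenesh.

luhtenesh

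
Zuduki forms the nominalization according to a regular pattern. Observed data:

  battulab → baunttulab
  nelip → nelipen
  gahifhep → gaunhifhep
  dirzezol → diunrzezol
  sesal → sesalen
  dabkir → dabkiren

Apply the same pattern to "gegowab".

geungowab

nelip and gahifhep both end in -p yet inflect differently (nelipen, gaunhifhep), so the final letter is not what conditions the rule; the number of vowels is.
"gegowab" has 3 vowels. The stems with 3 vowels (gahifhep → gaunhifhep, battulab → baunttulab, dirzezol → diunrzezol) insert -un- after the first vowel.
So gegowab → geungowab.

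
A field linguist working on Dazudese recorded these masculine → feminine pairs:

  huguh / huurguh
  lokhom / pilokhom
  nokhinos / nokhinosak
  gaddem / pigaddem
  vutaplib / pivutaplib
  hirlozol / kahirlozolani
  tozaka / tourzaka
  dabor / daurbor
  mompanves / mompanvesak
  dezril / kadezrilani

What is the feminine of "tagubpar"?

"tagubpar" ends in -r. The one such stem in the data (dabor → daurbor) inserts -ur- after the first vowel (as do tozaka, huguh), so the same rule applies.
The other patterns: stems ending in -l add ka- … -ani around the stem; stems ending in -s add -ak; stems ending in -b or -m add the prefix pi-.
So tagubpar → taurgubpar.

taurgubpar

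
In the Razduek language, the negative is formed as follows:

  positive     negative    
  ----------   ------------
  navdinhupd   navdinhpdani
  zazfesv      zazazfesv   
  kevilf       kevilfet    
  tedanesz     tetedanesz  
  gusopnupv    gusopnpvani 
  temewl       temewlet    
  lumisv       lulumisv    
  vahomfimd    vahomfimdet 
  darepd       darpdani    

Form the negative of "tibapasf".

titibapasf

"tibapasf" has second-to-last letter 's'. The stems whose second-to-last letter is 's' (tedanesz → tetedanesz, lumisv → lulumisv, zazfesv → zazazfesv) repeat the first consonant+vowel as a prefix.
The other patterns: stems whose second-to-last letter is 'p' delete the last vowel and add -ani; stems whose second-to-last letter is 'l', 'm' or 'w' add -et.
So tibapasf → titibapasf.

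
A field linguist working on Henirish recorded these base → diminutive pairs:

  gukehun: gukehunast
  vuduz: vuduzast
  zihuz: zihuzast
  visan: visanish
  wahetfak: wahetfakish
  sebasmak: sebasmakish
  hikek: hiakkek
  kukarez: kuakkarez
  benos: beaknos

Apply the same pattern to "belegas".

belegasish

"belegas" has last vowel 'a'. The stems whose last vowel is 'a' (visan → visanish, wahetfak → wahetfakish, sebasmak → sebasmakish) add -ish.
The other patterns: stems whose last vowel is 'u' add -ast; stems whose last vowel is 'e' or 'o' insert -ak- after the first vowel.
So belegas → belegasish.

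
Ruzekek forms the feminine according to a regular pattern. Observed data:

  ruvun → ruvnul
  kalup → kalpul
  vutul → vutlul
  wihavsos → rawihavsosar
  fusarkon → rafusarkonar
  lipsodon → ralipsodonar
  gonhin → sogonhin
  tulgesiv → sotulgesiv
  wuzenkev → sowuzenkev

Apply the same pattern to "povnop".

rapovnopar

"povnop" has last vowel 'o'. The stems whose last vowel is 'o' (wihavsos → rawihavsosar, fusarkon → rafusarkonar, lipsodon → ralipsodonar) add ra- … -ar around the stem.
The other patterns: stems whose last vowel is 'u' delete the last vowel and add -ul; stems whose last vowel is 'e' or 'i' add the prefix so-.
So povnop → rapovnopar.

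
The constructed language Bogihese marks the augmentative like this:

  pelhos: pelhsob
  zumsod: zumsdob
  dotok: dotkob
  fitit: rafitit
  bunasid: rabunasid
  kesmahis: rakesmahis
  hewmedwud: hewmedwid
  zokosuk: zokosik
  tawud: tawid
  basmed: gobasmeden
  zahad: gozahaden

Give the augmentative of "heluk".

zumsod and bunasid both end in -d yet inflect differently (zumsdob, rabunasid), so the final letter is not what conditions the rule; the last vowel is.
"heluk" has last vowel 'u'. The stems whose last vowel is 'u' (hewmedwud → hewmedwid, zokosuk → zokosik, tawud → tawid) change the last vowel to 'i'.
So heluk → helik.

helik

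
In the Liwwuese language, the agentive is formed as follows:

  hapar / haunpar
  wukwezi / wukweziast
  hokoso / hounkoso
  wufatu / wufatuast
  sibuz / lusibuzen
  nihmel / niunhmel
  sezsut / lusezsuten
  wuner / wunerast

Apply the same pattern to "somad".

lusomaden

wuner and hapar both end in -r yet inflect differently (wunerast, haunpar), so the final letter is not what conditions the rule; the first letter is.
"somad" begins with s-. The stems beginning with s- (sibuz → lusibuzen, sezsut → lusezsuten) add lu- … -en around the stem.
The other patterns: stems beginning with w- add -ast; stems beginning with h- or n- insert -un- after the first vowel.
So somad → lusomaden.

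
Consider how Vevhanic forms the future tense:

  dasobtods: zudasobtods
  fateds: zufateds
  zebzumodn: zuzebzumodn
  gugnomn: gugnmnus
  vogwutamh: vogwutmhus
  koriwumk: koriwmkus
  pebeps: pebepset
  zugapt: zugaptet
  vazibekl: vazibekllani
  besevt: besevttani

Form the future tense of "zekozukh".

zebzumodn and gugnomn both end in -n yet inflect differently (zuzebzumodn, gugnmnus), so the final letter is not what conditions the rule; the second-to-last letter is.
"zekozukh" has second-to-last letter 'k'. The one such stem in the data (vazibekl → vazibekllani) doubles the final consonant and adds -ani (as does besevt), so the same rule applies.
The other patterns: stems whose second-to-last letter is 'd' add the prefix zu-; stems whose second-to-last letter is 'm' delete the last vowel and add -us; stems whose second-to-last letter is 'p' add -et.
So zekozukh → zekozukhhani.

zekozukhhani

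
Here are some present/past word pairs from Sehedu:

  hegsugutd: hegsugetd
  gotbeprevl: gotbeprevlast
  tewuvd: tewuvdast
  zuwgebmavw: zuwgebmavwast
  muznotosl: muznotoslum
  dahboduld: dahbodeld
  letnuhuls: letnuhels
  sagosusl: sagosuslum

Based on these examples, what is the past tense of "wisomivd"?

sagosusl and gotbeprevl both end in -l yet inflect differently (sagosuslum, gotbeprevlast), so the final letter is not what conditions the rule; the second-to-last letter is.
"wisomivd" has second-to-last letter 'v'. The stems whose second-to-last letter is 'v' (gotbeprevl → gotbeprevlast, zuwgebmavw → zuwgebmavwast, tewuvd → tewuvdast) add -ast.
The other patterns: stems whose second-to-last letter is 's' add -um; stems whose second-to-last letter is 'l' or 't' change the last vowel to 'e'.
So wisomivd → wisomivdast.

wisomivdast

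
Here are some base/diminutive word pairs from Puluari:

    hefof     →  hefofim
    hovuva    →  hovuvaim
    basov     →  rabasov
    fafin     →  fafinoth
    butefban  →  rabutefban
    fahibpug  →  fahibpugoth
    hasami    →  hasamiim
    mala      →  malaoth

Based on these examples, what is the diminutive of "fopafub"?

butefban and fafin both end in -n yet inflect differently (rabutefban, fafinoth), so the final letter is not what conditions the rule; the first letter is.
"fopafub" begins with f-. The stems beginning with f- (fafin → fafinoth, fahibpug → fahibpugoth) add -oth.
The other patterns: stems beginning with b- add the prefix ra-; stems beginning with h- add -im.
So fopafub → fopafuboth.

fopafuboth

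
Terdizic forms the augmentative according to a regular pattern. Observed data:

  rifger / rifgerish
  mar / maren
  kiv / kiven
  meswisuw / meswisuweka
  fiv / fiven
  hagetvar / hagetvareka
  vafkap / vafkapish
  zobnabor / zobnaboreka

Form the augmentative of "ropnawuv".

ropnawuveka

mar and rifger both end in -r yet inflect differently (maren, rifgerish), so the final letter is not what conditions the rule; the number of vowels is.
"ropnawuv" has 3 vowels. The stems with 3 vowels (meswisuw → meswisuweka, hagetvar → hagetvareka, zobnabor → zobnaboreka) add -eka.
So ropnawuv → ropnawuveka.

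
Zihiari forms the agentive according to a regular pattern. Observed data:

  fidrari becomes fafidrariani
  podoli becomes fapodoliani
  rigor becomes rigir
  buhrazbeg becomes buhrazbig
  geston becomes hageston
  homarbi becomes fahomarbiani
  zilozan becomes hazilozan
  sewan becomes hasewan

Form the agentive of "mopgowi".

geston and rigor both have last vowel 'o' yet inflect differently (hageston, rigir), so the last vowel is not what conditions the rule; the final letter is.
"mopgowi" ends in -i. The stems ending in -i (podoli → fapodoliani, fidrari → fafidrariani, homarbi → fahomarbiani) add fa- … -ani around the stem.
The other patterns: stems ending in -n add the prefix ha-; stems ending in -g or -r change the last vowel to 'i'.
So mopgowi → famopgowiani.

famopgowiani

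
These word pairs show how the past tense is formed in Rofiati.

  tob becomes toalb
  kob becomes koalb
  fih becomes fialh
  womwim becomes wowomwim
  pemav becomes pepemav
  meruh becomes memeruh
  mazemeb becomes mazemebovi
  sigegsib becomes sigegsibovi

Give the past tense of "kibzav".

kikibzav

"kibzav" has 2 vowels. The stems with 2 vowels (womwim → wowomwim, pemav → pepemav, meruh → memeruh) repeat the first consonant+vowel as a prefix.
So kibzav → kikibzav.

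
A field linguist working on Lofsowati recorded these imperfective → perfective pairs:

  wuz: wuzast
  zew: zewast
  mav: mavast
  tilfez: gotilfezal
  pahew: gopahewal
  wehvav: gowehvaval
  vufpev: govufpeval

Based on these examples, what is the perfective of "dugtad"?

godugtadal

"dugtad" has 2 vowels. The stems with 2 vowels (tilfez → gotilfezal, pahew → gopahewal, wehvav → gowehvaval) add go- … -al around the stem.
So dugtad → godugtadal.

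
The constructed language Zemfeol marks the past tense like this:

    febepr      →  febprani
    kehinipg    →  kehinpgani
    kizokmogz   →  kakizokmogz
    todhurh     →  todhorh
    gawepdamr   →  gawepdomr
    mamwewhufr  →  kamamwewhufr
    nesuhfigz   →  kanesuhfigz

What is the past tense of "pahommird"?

pahommord

"pahommird" has second-to-last letter 'r'. The one such stem in the data (todhurh → todhorh) changes the last vowel to 'o' (as does gawepdamr), so the same rule applies.
So pahommird → pahommord.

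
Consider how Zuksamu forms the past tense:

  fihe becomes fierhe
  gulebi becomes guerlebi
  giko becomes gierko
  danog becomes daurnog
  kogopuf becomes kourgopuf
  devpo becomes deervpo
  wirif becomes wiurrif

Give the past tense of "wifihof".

giko and danog both have last vowel 'o' yet inflect differently (gierko, daurnog), so the last vowel is not what conditions the rule; whether the stem ends in a vowel or a consonant is.
"wifihof" ends in a consonant. The stems ending in a consonant (danog → daurnog, kogopuf → kourgopuf, wirif → wiurrif) insert -ur- after the first vowel.
So wifihof → wiurfihof.

wiurfihof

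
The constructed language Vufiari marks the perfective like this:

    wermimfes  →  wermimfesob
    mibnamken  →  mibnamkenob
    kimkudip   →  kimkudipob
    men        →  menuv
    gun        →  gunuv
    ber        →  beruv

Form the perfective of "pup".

"pup" has 1 vowel. The stems with 1 vowel (men → menuv, gun → gunuv, ber → beruv) add -uv.
So pup → pupuv.

pupuv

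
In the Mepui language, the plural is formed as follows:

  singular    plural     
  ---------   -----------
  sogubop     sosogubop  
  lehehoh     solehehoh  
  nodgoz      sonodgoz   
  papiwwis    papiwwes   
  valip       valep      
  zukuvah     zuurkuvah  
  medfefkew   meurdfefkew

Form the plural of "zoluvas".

sogubop and valip both end in -p yet inflect differently (sosogubop, valep), so the final letter is not what conditions the rule; the last vowel is.
"zoluvas" has last vowel 'a'. The one such stem in the data (zukuvah → zuurkuvah) inserts -ur- after the first vowel (as does medfefkew), so the same rule applies.
So zoluvas → zourluvas.

zourluvas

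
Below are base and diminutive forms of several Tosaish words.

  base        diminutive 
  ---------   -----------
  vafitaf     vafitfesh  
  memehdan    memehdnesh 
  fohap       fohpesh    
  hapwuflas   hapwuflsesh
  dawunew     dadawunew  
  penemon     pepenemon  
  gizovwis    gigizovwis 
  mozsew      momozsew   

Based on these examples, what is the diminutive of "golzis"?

memehdan and penemon both end in -n yet inflect differently (memehdnesh, pepenemon), so the final letter is not what conditions the rule; the last vowel is.
"golzis" has last vowel 'i'. The one such stem in the data (gizovwis → gigizovwis) repeats the first consonant+vowel as a prefix (as do dawunew, penemon), so the same rule applies.
The other pattern: stems whose last vowel is 'a' delete the last vowel and add -esh.
So golzis → gogolzis.

gogolzis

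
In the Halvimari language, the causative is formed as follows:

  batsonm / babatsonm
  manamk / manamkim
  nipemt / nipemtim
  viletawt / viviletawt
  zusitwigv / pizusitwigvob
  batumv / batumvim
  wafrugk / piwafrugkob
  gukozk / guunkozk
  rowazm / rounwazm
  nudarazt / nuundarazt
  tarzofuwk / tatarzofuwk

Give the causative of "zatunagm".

pizatunagmob

"zatunagm" has second-to-last letter 'g'. The stems whose second-to-last letter is 'g' (wafrugk → piwafrugkob, zusitwigv → pizusitwigvob) add pi- … -ob around the stem.
The other patterns: stems whose second-to-last letter is 'm' add -im; stems whose second-to-last letter is 'z' insert -un- after the first vowel; stems whose second-to-last letter is 'n' or 'w' repeat the first consonant+vowel as a prefix.
So zatunagm → pizatunagmob.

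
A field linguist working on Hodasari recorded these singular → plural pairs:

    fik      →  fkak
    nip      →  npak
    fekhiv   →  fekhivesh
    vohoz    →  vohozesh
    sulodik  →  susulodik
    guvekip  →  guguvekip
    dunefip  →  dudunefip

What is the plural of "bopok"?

bopokesh

fik and sulodik both end in -k yet inflect differently (fkak, susulodik), so the final letter is not what conditions the rule; the number of vowels is.
"bopok" has 2 vowels. The stems with 2 vowels (fekhiv → fekhivesh, vohoz → vohozesh) add -esh.
The other patterns: stems with 1 vowel delete the last vowel and add -ak; stems with 3 vowels repeat the first consonant+vowel as a prefix.
So bopok → bopokesh.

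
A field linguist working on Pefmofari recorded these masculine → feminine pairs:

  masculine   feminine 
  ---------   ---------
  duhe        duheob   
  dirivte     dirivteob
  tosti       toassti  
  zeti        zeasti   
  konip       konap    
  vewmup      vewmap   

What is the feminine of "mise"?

miseob

tosti and konip both have last vowel 'i' yet inflect differently (toassti, konap), so the last vowel is not what conditions the rule; the final letter is.
"mise" ends in -e. The stems ending in -e (duhe → duheob, dirivte → dirivteob) add -ob.
So mise → miseob.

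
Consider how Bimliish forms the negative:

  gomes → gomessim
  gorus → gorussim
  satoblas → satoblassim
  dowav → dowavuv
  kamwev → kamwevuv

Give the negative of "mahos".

mahossim

"mahos" ends in -s. The stems ending in -s (gomes → gomessim, gorus → gorussim, satoblas → satoblassim) double the final consonant and add -im.
The other pattern: stems ending in -v add -uv.
So mahos → mahossim.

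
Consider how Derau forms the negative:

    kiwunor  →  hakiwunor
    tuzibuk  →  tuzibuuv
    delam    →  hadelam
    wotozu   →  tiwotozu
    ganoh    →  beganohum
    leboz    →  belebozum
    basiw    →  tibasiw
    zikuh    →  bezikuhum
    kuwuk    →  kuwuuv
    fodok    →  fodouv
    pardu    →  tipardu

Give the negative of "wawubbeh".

bewawubbehum

kiwunor and fodok both have last vowel 'o' yet inflect differently (hakiwunor, fodouv), so the last vowel is not what conditions the rule; the final letter is.
"wawubbeh" ends in -h. The stems ending in -h (ganoh → beganohum, zikuh → bezikuhum) add be- … -um around the stem.
The other patterns: stems ending in -m or -r add the prefix ha-; stems ending in -k drop the final letter and add -uv; stems ending in -u or -w add the prefix ti-.
So wawubbeh → bewawubbehum.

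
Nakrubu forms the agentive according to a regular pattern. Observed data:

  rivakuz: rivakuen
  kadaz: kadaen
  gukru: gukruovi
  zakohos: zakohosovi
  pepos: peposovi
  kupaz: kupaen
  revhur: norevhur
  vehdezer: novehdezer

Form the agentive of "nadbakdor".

"nadbakdor" ends in -r. The stems ending in -r (vehdezer → novehdezer, revhur → norevhur) add the prefix no-.
So nadbakdor → nonadbakdor.

nonadbakdor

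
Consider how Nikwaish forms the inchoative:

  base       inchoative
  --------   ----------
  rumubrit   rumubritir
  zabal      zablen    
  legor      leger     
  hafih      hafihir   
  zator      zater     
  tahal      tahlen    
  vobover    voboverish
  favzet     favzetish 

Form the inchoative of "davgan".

davgnen

favzet and rumubrit both end in -t yet inflect differently (favzetish, rumubritir), so the final letter is not what conditions the rule; the last vowel is.
"davgan" has last vowel 'a'. The stems whose last vowel is 'a' (zabal → zablen, tahal → tahlen) delete the last vowel and add -en.
The other patterns: stems whose last vowel is 'e' add -ish; stems whose last vowel is 'i' add -ir; stems whose last vowel is 'o' change the last vowel to 'e'.
So davgan → davgnen.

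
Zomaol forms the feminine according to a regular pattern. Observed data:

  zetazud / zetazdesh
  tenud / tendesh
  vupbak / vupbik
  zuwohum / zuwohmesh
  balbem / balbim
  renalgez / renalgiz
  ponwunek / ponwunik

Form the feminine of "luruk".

zuwohum and balbem both end in -m yet inflect differently (zuwohmesh, balbim), so the final letter is not what conditions the rule; the last vowel is.
"luruk" has last vowel 'u'. The stems whose last vowel is 'u' (zuwohum → zuwohmesh, tenud → tendesh, zetazud → zetazdesh) delete the last vowel and add -esh.
So luruk → lurkesh.

lurkesh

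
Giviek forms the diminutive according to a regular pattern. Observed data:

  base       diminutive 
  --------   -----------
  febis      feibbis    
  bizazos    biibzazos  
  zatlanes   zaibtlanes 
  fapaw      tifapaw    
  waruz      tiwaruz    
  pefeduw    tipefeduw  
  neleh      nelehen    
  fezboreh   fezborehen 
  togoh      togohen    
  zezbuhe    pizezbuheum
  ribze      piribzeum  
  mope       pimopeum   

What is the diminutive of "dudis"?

duibdis

zatlanes and neleh both have last vowel 'e' yet inflect differently (zaibtlanes, nelehen), so the last vowel is not what conditions the rule; the final letter is.
"dudis" ends in -s. The stems ending in -s (febis → feibbis, bizazos → biibzazos, zatlanes → zaibtlanes) insert -ib- after the first vowel.
The other patterns: stems ending in -w or -z add the prefix ti-; stems ending in -h add -en; stems ending in -e add pi- … -um around the stem.
So dudis → duibdis.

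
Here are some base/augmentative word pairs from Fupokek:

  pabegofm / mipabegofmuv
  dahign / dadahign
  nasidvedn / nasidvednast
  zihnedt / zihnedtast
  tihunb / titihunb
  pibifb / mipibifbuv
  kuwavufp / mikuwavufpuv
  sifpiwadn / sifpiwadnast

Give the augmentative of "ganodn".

pibifb and tihunb both end in -b yet inflect differently (mipibifbuv, titihunb), so the final letter is not what conditions the rule; the second-to-last letter is.
"ganodn" has second-to-last letter 'd'. The stems whose second-to-last letter is 'd' (sifpiwadn → sifpiwadnast, zihnedt → zihnedtast, nasidvedn → nasidvednast) add -ast.
The other patterns: stems whose second-to-last letter is 'f' add mi- … -uv around the stem; stems whose second-to-last letter is 'g' or 'n' repeat the first consonant+vowel as a prefix.
So ganodn → ganodnast.

ganodnast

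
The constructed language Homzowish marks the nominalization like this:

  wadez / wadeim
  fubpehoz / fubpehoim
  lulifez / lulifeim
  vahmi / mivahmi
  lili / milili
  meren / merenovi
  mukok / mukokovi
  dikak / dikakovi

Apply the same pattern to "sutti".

misutti

wadez and meren both have last vowel 'e' yet inflect differently (wadeim, merenovi), so the last vowel is not what conditions the rule; the final letter is.
"sutti" ends in -i. The stems ending in -i (vahmi → mivahmi, lili → milili) add the prefix mi-.
The other patterns: stems ending in -z drop the final letter and add -im; stems ending in -k or -n add -ovi.
So sutti → misutti.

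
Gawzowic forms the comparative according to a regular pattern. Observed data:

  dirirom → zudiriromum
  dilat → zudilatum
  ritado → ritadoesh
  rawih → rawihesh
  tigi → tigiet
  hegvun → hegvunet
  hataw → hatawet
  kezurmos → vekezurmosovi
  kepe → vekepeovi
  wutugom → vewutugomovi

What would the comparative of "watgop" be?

dirirom and wutugom both end in -m yet inflect differently (zudiriromum, vewutugomovi), so the final letter is not what conditions the rule; the first letter is.
"watgop" begins with w-. The one such stem in the data (wutugom → vewutugomovi) adds ve- … -ovi around the stem, so the same rule applies.
So watgop → vewatgopovi.

vewatgopovi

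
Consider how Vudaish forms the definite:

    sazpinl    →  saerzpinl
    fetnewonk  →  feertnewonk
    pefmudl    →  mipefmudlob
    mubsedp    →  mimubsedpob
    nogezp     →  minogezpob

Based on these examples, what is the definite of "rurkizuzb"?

mirurkizuzbob

sazpinl and pefmudl both end in -l yet inflect differently (saerzpinl, mipefmudlob), so the final letter is not what conditions the rule; the second-to-last letter is.
"rurkizuzb" has second-to-last letter 'z'. The one such stem in the data (nogezp → minogezpob) adds mi- … -ob around the stem, so the same rule applies.
The other pattern: stems whose second-to-last letter is 'n' insert -er- after the first vowel.
So rurkizuzb → mirurkizuzbob.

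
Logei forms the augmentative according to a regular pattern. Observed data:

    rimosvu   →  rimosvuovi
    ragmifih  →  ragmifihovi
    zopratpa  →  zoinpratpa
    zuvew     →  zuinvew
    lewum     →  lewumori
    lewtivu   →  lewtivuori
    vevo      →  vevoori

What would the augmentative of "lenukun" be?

rimosvu and lewtivu both end in -u yet inflect differently (rimosvuovi, lewtivuori), so the final letter is not what conditions the rule; the first letter is.
"lenukun" begins with l-. The stems beginning with l- (lewum → lewumori, lewtivu → lewtivuori) add -ori.
The other patterns: stems beginning with r- add -ovi; stems beginning with z- insert -in- after the first vowel.
So lenukun → lenukunori.

lenukunori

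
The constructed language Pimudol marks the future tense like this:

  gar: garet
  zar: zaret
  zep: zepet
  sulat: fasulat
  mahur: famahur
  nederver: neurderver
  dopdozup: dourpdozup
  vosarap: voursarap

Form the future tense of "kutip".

fakutip

gar and mahur both end in -r yet inflect differently (garet, famahur), so the final letter is not what conditions the rule; the number of vowels is.
"kutip" has 2 vowels. The stems with 2 vowels (sulat → fasulat, mahur → famahur) add the prefix fa-.
So kutip → fakutip.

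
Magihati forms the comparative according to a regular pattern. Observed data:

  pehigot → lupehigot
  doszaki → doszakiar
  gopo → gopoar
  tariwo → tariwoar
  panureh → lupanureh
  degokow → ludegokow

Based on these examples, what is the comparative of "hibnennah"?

luhibnennah

degokow and tariwo both have last vowel 'o' yet inflect differently (ludegokow, tariwoar), so the last vowel is not what conditions the rule; whether the stem ends in a vowel or a consonant is.
"hibnennah" ends in a consonant. The stems ending in a consonant (degokow → ludegokow, pehigot → lupehigot, panureh → lupanureh) add the prefix lu-.
The other pattern: stems ending in a vowel add -ar.
So hibnennah → luhibnennah.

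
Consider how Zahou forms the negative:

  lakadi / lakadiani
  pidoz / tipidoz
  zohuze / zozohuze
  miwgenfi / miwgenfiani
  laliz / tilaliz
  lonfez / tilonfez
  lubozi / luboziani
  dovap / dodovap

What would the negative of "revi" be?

lubozi and laliz both have last vowel 'i' yet inflect differently (luboziani, tilaliz), so the last vowel is not what conditions the rule; the final letter is.
"revi" ends in -i. The stems ending in -i (lubozi → luboziani, miwgenfi → miwgenfiani, lakadi → lakadiani) add -ani.
The other patterns: stems ending in -z add the prefix ti-; stems ending in -e or -p repeat the first consonant+vowel as a prefix.
So revi → reviani.

reviani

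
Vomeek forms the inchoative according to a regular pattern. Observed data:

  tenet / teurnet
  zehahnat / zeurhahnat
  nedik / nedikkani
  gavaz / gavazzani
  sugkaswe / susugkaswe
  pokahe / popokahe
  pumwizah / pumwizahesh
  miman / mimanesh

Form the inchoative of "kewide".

kekewide

zehahnat and gavaz both have last vowel 'a' yet inflect differently (zeurhahnat, gavazzani), so the last vowel is not what conditions the rule; the final letter is.
"kewide" ends in -e. The stems ending in -e (sugkaswe → susugkaswe, pokahe → popokahe) repeat the first consonant+vowel as a prefix.
The other patterns: stems ending in -t insert -ur- after the first vowel; stems ending in -k or -z double the final consonant and add -ani; stems ending in -h or -n add -esh.
So kewide → kekewide.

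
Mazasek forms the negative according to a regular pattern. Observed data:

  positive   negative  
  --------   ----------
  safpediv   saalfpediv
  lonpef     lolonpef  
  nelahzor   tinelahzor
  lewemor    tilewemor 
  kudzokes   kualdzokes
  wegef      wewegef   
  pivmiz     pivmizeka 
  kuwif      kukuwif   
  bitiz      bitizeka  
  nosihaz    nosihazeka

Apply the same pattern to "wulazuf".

"wulazuf" ends in -f. The stems ending in -f (kuwif → kukuwif, wegef → wewegef, lonpef → lolonpef) repeat the first consonant+vowel as a prefix.
The other patterns: stems ending in -z add -eka; stems ending in -r add the prefix ti-; stems ending in -s or -v insert -al- after the first vowel.
So wulazuf → wuwulazuf.

wuwulazuf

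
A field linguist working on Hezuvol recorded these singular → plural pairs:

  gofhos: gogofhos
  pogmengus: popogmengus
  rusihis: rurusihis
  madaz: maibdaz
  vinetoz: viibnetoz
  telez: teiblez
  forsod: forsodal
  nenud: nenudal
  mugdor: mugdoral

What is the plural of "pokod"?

pokodal

"pokod" ends in -d. The stems ending in -d (forsod → forsodal, nenud → nenudal) add -al.
The other patterns: stems ending in -s repeat the first consonant+vowel as a prefix; stems ending in -z insert -ib- after the first vowel.
So pokod → pokodal.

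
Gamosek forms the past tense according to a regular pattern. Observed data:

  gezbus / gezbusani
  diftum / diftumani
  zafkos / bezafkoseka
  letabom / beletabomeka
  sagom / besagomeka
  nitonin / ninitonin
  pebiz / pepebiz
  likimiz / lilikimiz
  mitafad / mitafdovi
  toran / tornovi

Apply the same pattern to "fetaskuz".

gezbus and zafkos both end in -s yet inflect differently (gezbusani, bezafkoseka), so the final letter is not what conditions the rule; the last vowel is.
"fetaskuz" has last vowel 'u'. The stems whose last vowel is 'u' (gezbus → gezbusani, diftum → diftumani) add -ani.
So fetaskuz → fetaskuzani.

fetaskuzani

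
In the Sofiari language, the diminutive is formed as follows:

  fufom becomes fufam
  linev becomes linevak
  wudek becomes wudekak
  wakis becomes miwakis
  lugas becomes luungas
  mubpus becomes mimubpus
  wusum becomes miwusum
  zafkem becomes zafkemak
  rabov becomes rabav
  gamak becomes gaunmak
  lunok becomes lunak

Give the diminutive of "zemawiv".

mizemawiv

wudek and gamak both end in -k yet inflect differently (wudekak, gaunmak), so the final letter is not what conditions the rule; the last vowel is.
"zemawiv" has last vowel 'i'. The one such stem in the data (wakis → miwakis) adds the prefix mi-, so the same rule applies.
The other patterns: stems whose last vowel is 'e' add -ak; stems whose last vowel is 'a' insert -un- after the first vowel; stems whose last vowel is 'o' change the last vowel to 'a'.
So zemawiv → mizemawiv.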